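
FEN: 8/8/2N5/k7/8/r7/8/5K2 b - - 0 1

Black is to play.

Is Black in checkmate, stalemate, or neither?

Black to move; black king on a5.
In check: yes, from the white knight on c6.
Legal moves for Black: Kb6, Ka6, Kb5, Ka4.
Black is in check but has 4 legal moves → neither.

neither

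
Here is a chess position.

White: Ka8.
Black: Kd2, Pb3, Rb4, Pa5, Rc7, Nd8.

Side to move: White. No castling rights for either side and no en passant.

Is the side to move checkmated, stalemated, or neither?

White to move; white king on a8.
In check: no.
King squares — a7: attacked by Rc7; b7: attacked by Rb4; b8: attacked by Rb4.
Legal moves for White: none.
Not in check and no legal moves → stalemate.

stalemate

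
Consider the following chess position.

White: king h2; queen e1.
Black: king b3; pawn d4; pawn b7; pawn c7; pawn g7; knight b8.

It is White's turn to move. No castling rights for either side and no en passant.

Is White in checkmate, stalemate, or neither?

neither

White to move; white king on h2.
In check: no.
Legal moves for White include: Kh3, Kg3, Kg2, Kh1, Kg1, Qe8, Qe7, Qe6+, Qe5, Qa5, Qh4, Qe4, Qb4+, Qg3+, Qe3+, Qc3+, Qf2, Qe2, ... (list truncated; more exist).
White has legal moves and is not in check → neither.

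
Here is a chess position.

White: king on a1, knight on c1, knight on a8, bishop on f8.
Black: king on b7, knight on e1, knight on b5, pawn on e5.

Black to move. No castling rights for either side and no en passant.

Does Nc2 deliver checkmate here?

no

After Nc2: white king on a1; in check: yes, from the black knight on c2.
White has 3 legal replies: Kb2, Ka2, Kb1.
In check but a legal move exists → not checkmate.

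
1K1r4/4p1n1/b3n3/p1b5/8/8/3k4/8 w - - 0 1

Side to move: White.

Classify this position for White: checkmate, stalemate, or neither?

checkmate

White to move; white king on b8.
In check: yes, from the black rook on d8.
King squares — a7: attacked by Bc5; b7: attacked by Ba6; c7: attacked by Ne6; a8: attacked by Rd8; c8: attacked by Ba6.
Legal moves for White: none.
In check with no legal moves → checkmate.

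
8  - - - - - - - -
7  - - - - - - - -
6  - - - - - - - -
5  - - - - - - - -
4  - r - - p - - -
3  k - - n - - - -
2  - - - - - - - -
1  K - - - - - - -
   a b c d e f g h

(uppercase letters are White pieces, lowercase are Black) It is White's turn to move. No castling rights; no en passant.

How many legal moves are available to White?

0

White to move; king on a1.
In check: no.
Legal moves: none.
Count: 0.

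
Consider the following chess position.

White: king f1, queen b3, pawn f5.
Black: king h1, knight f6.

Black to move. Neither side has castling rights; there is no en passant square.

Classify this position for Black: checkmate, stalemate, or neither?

neither

Black to move; black king on h1.
In check: no.
Legal moves for Black: Ng8, Ne8, Nh7, Nd7, Nh5, Nd5, Ng4, Ne4, Kh2.
Black has 9 legal moves and is not in check → neither.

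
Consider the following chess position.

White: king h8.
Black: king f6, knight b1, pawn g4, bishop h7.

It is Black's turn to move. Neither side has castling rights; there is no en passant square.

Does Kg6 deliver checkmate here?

After Kg6: white king on h8; in check: no.
White is not in check, so this cannot be checkmate.

no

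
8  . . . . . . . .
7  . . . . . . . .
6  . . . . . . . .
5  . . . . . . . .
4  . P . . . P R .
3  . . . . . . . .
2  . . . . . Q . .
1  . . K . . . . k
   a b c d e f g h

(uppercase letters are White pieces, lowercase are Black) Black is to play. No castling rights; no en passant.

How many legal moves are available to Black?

0

Black to move; king on h1.
In check: no.
Legal moves: none.
Count: 0.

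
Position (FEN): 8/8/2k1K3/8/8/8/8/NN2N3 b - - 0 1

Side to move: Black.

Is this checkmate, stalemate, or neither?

Black to move; black king on c6.
In check: no.
Legal moves for Black: Kc7, Kb7, Kb6, Kc5, Kb5.
Black has 5 legal moves and is not in check → neither.

neither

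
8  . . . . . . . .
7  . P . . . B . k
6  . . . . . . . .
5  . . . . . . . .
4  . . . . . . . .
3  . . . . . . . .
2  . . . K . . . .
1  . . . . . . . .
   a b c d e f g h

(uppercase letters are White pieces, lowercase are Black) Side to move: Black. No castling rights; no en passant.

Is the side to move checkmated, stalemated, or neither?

Black to move; black king on h7.
In check: no.
Legal moves for Black: Kh8, Kg7, Kh6.
Black has 3 legal moves and is not in check → neither.

neither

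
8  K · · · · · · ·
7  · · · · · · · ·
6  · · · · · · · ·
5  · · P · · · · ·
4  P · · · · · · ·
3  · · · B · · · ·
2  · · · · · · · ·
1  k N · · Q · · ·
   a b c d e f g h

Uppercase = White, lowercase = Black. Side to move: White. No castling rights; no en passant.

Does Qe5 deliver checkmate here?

After Qe5: black king on a1; in check: yes, from the white queen on e5.
Black has 1 legal reply: Ka2.
In check but a legal move exists → not checkmate.

no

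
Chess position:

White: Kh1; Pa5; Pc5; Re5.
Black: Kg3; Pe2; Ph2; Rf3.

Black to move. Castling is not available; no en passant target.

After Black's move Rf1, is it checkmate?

yes

After Rf1: white king on h1; in check: yes, from the black rook on f1.
King squares — g1: attacked by Rf1; g2: attacked by Kg3; h2: attacked by Kg3.
White has no legal moves → checkmate.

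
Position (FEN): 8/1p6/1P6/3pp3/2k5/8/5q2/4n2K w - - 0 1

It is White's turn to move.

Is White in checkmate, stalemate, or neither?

White to move; white king on h1.
In check: no.
King squares — g1: attacked by Qf2; g2: attacked by Ne1; h2: attacked by Qf2.
Legal moves for White: none.
Not in check and no legal moves → stalemate.

stalemate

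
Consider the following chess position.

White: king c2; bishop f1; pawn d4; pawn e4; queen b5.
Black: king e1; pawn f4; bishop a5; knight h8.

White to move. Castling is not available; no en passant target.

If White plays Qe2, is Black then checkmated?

After Qe2: black king on e1; in check: yes, from the white queen on e2.
King squares — d1: attacked by Kc2; f1: attacked by Qe2; d2: attacked by Kc2; e2: attacked by Bf1; f2: attacked by Qe2.
Black has no legal moves → checkmate.

yes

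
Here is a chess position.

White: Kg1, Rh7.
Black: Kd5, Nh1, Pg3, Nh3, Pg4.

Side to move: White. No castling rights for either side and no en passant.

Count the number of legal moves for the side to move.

4

White to move; king on g1.
In check: yes, from the black knight on h3.
Legal moves: Kg2, Kxh1, Kf1, Rxh3.
Count: 4.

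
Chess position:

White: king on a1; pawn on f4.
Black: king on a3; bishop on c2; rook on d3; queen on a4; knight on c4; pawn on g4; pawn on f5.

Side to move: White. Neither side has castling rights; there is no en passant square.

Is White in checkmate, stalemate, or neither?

stalemate

White to move; white king on a1.
In check: no.
King squares — b1: attacked by Bc2; a2: attacked by Ka3; b2: attacked by Ka3.
Legal moves for White: none.
Not in check and no legal moves → stalemate.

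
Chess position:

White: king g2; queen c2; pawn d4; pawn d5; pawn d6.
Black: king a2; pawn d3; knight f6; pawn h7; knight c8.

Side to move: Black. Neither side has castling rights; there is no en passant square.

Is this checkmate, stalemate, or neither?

neither

Black to move; black king on a2.
In check: yes, from the white queen on c2.
King squares — a1: available; b1: attacked by Qc2; b2: attacked by Qc2; a3: available; b3: attacked by Qc2.
Legal moves for Black: Ka3, Ka1, dxc2.
Black is in check but has 3 legal moves → neither.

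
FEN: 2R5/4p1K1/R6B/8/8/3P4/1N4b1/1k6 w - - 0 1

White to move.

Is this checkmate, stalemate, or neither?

White to move; white king on g7.
In check: no.
Legal moves for White include: Rh8, Rg8, Rf8, Re8, Rd8, Rb8, Rca8, Rc7, Rcc6, Rc5, Rc4, Rc3, Rc2, Rc1+, Kh8, Kg8, Kf8, Kh7, ... (list truncated; more exist).
White has legal moves and is not in check → neither.

neither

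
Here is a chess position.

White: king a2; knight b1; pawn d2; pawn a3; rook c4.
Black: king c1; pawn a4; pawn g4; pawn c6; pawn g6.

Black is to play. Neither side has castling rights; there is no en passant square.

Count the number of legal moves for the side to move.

Black to move; king on c1.
In check: yes, from the white rook on c4.
Legal moves: Kd1.
Count: 1.

1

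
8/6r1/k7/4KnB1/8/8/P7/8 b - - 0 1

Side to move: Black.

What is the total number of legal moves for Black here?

22

Black to move; king on a6.
In check: no.
Legal moves: Rg8, Rh7, Rf7, Re7+, Rd7, Rc7, Rb7, Ra7, Rg6, Rxg5, Kb7, Ka7, Kb6, Kb5, Ka5, Ne7, Nh6, Nd6, Nh4, Nd4, Ng3, Ne3.
Count: 22.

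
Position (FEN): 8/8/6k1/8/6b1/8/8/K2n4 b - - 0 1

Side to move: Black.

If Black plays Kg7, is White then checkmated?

no

After Kg7: white king on a1; in check: no.
White is not in check, so this cannot be checkmate.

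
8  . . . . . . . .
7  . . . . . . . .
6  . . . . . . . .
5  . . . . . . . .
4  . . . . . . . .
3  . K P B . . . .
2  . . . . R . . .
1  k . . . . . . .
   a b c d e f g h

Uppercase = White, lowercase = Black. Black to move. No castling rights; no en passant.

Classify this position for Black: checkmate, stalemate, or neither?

stalemate

Black to move; black king on a1.
In check: no.
King squares — b1: attacked by Bd3; a2: attacked by Re2; b2: attacked by Re2.
Legal moves for Black: none.
Not in check and no legal moves → stalemate.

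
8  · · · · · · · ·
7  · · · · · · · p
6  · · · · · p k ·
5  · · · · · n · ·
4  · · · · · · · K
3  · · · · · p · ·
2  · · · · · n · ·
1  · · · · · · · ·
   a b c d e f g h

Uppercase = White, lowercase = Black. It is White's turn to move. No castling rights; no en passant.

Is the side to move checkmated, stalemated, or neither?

White to move; white king on h4.
In check: yes, from the black knight on f5.
King squares — g3: attacked by Nf5; h3: attacked by Nf2; g4: attacked by Nf2; g5: attacked by Pf6; h5: attacked by Kg6.
Legal moves for White: none.
In check with no legal moves → checkmate.

checkmate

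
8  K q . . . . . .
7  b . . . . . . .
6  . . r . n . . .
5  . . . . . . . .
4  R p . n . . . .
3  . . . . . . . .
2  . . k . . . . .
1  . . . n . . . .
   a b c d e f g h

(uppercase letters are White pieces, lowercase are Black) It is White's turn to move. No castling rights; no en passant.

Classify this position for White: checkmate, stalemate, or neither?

White to move; white king on a8.
In check: yes, from the black queen on b8.
King squares — a7: attacked by Qb8; b7: attacked by Qb8; b8: attacked by Ba7.
Legal moves for White: none.
In check with no legal moves → checkmate.

checkmate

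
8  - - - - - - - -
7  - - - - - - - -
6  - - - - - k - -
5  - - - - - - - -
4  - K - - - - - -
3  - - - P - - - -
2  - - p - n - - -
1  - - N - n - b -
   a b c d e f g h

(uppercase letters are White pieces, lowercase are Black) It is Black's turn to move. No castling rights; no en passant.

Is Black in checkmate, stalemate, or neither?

neither

Black to move; black king on f6.
In check: no.
Legal moves for Black include: Kg7, Kf7, Ke7, Kg6, Ke6, Kg5, Kf5, Ke5, Nf4, Nd4, Ng3, Nc3, Nxc1, Ba7, Bb6, Bc5+, Bd4, Be3, ... (list truncated; more exist).
Black has legal moves and is not in check → neither.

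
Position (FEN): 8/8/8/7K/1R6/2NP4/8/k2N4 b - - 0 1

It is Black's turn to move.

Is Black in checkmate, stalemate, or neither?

stalemate

Black to move; black king on a1.
In check: no.
King squares — b1: attacked by Nc3; a2: attacked by Nc3; b2: attacked by Nd1.
Legal moves for Black: none.
Not in check and no legal moves → stalemate.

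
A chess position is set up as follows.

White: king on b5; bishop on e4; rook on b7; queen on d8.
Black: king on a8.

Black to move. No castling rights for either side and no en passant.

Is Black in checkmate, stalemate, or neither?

Black to move; black king on a8.
In check: yes, from the white queen on d8.
King squares — a7: attacked by Rb7; b7: attacked by Be4; b8: attacked by Rb7.
Legal moves for Black: none.
In check with no legal moves → checkmate.

checkmate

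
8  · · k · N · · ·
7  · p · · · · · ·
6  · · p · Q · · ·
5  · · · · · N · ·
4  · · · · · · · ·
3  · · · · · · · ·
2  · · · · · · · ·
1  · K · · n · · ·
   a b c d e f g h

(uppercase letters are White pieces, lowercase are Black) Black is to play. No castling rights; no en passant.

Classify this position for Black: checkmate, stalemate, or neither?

Black to move; black king on c8.
In check: yes, from the white queen on e6.
Legal moves for Black: Kd8, Kb8.
Black is in check but has 2 legal moves → neither.

neither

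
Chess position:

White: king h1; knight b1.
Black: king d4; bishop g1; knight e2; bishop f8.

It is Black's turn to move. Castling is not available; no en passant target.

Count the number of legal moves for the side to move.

21

Black to move; king on d4.
In check: no.
Legal moves: Bg7, Be7, Bh6, Bd6, Bc5, Bb4, Ba3, Ke5, Kd5, Kc5, Ke4, Kc4, Ke3, Kd3, Nf4, Ng3+, Nc3, Nc1, Be3, Bh2, Bf2.
Count: 21.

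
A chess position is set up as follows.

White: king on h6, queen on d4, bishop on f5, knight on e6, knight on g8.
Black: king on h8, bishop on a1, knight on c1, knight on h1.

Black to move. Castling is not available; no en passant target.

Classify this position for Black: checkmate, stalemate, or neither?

Black to move; black king on h8.
In check: yes, from the white queen on d4.
Legal moves for Black: Kxg8, Bxd4.
Black is in check but has 2 legal moves → neither.

neither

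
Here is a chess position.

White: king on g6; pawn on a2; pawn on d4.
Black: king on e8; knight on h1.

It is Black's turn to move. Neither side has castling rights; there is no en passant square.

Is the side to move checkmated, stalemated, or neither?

neither

Black to move; black king on e8.
In check: no.
Legal moves for Black: Kf8, Kd8, Ke7, Kd7, Ng3, Nf2.
Black has 6 legal moves and is not in check → neither.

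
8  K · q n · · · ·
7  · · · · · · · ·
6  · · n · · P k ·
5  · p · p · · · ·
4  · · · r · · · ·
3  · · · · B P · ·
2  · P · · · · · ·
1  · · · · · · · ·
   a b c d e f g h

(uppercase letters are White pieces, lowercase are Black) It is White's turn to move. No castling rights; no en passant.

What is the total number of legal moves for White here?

White to move; king on a8.
In check: yes, from the black queen on c8.
Legal moves: none.
Count: 0.

0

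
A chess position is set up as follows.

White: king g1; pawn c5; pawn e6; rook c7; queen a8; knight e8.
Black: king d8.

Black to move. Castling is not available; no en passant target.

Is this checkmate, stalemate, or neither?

Black to move; black king on d8.
In check: yes, from the white queen on a8.
King squares — c7: attacked by Ne8; d7: attacked by Pe6; e7: attacked by Rc7; c8: attacked by Rc7; e8: attacked by Qa8.
Legal moves for Black: none.
In check with no legal moves → checkmate.

checkmate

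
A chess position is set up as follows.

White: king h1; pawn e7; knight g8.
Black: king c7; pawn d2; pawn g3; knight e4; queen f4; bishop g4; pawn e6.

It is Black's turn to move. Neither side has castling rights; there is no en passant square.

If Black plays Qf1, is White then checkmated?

yes

After Qf1: white king on h1; in check: yes, from the black queen on f1.
King squares — g1: attacked by Qf1; g2: attacked by Qf1; h2: attacked by Pg3.
White has no legal moves → checkmate.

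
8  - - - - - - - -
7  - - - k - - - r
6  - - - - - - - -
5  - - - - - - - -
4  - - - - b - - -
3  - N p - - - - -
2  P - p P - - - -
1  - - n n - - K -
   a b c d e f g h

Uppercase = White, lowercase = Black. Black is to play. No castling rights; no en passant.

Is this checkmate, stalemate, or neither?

neither

Black to move; black king on d7.
In check: no.
Legal moves for Black include: Rh8, Rg7+, Rf7, Re7, Rh6, Rh5, Rh4, Rh3, Rh2, Rh1#, Ke8, Kd8, Kc8, Ke7, Kc7, Ke6, Kd6, Kc6, ... (list truncated; more exist).
Black has legal moves and is not in check → neither.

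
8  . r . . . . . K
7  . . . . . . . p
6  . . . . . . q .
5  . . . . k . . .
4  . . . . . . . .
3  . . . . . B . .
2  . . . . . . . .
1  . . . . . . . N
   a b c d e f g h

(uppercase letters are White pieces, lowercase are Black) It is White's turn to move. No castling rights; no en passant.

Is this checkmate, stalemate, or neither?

White to move; white king on h8.
In check: yes, from the black rook on b8.
King squares — g7: attacked by Qg6; h7: attacked by Qg6; g8: attacked by Qg6.
Legal moves for White: none.
In check with no legal moves → checkmate.

checkmate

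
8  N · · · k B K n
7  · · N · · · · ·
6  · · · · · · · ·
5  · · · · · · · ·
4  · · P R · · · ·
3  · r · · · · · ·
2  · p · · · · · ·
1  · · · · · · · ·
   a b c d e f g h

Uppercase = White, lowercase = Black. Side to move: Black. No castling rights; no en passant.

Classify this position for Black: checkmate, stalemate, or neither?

Black to move; black king on e8.
In check: yes, from the white knight on c7.
King squares — d7: attacked by Rd4; e7: attacked by Bf8; f7: attacked by Kg8; d8: attacked by Rd4; f8: attacked by Kg8.
Legal moves for Black: none.
In check with no legal moves → checkmate.

checkmate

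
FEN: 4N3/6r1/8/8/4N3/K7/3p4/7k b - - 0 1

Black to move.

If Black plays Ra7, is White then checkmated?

After Ra7: white king on a3; in check: yes, from the black rook on a7.
White has 3 legal replies: Kb4, Kb3, Kb2.
In check but a legal move exists → not checkmate.

no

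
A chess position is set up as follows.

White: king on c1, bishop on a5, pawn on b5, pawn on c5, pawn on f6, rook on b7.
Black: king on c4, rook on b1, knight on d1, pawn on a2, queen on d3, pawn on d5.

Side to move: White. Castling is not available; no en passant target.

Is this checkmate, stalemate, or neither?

checkmate

White to move; white king on c1.
In check: yes, from the black rook on b1.
King squares — b1: attacked by Pa2; d1: attacked by Rb1; b2: attacked by Rb1; c2: attacked by Qd3; d2: attacked by Qd3.
Legal moves for White: none.
In check with no legal moves → checkmate.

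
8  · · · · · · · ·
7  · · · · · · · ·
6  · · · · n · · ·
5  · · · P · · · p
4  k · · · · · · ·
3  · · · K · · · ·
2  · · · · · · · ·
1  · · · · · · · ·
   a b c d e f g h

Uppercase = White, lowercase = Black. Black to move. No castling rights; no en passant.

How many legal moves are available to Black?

14

Black to move; king on a4.
In check: no.
Legal moves: Nf8, Nd8, Ng7, Nc7, Ng5, Nc5+, Nf4+, Nd4, Kb5, Ka5, Kb4, Kb3, Ka3, h4.
Count: 14.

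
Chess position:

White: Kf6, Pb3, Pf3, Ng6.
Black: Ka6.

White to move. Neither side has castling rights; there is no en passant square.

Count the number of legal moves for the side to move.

White to move; king on f6.
In check: no.
Legal moves: Nh8, Nf8, Ne7, Ne5, Nh4, Nf4, Kg7, Kf7, Ke7, Ke6, Kg5, Kf5, Ke5, f4, b4.
Count: 15.

15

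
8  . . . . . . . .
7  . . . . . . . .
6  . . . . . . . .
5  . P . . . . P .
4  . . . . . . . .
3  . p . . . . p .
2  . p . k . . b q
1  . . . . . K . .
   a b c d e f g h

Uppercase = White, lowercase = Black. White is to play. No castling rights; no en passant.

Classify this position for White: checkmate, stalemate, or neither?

checkmate

White to move; white king on f1.
In check: yes, from the black bishop on g2.
King squares — e1: attacked by Kd2; g1: attacked by Qh2; e2: attacked by Kd2; f2: attacked by Pg3; g2: attacked by Qh2.
Legal moves for White: none.
In check with no legal moves → checkmate.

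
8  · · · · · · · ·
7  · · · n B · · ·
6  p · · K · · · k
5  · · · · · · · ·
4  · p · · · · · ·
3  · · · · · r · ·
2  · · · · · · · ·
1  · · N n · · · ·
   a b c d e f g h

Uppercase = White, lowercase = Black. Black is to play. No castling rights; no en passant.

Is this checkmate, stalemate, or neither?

neither

Black to move; black king on h6.
In check: no.
Legal moves for Black include: Nf8, Nb8, Nf6, Nb6, Ne5, Nc5, Kh7, Kg7, Kg6, Kh5, Rf8, Rf7, Rf6+, Rf5, Rf4, Rh3, Rg3, Re3, ... (list truncated; more exist).
Black has legal moves and is not in check → neither.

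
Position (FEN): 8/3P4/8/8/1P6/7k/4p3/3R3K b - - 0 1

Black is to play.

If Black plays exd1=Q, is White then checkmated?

yes

After exd1=Q: white king on h1; in check: yes, from the black queen on d1.
King squares — g1: attacked by Qd1; g2: attacked by Kh3; h2: attacked by Kh3.
White has no legal moves → checkmate.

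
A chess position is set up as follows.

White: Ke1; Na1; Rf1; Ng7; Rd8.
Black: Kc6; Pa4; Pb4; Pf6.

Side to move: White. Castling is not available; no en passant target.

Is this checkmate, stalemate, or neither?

neither

White to move; white king on e1.
In check: no.
Legal moves for White include: Rh8, Rg8, Rf8, Re8, Rc8+, Rb8, Ra8, Rd7, Rd6+, Rd5, Rd4, Rd3, Rd2, Rd1, Ne8, Ne6, Nh5, Nf5, ... (list truncated; more exist).
White has legal moves and is not in check → neither.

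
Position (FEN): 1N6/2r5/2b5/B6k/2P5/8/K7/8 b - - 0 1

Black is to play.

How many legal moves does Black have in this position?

Black to move; king on h5.
In check: no.
Legal moves: Rc8, Rh7, Rg7, Rf7, Re7, Rd7, Rb7, Ra7, Be8, Ba8, Bd7, Bb7, Bd5, Bb5, Be4, Ba4, Bf3, Bg2, Bh1, Kh6, Kg6, Kg5, Kh4, Kg4.
Count: 24.

24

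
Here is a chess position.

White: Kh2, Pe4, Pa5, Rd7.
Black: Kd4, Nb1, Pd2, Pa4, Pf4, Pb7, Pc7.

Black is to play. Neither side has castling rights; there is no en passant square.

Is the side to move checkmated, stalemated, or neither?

neither

Black to move; black king on d4.
In check: yes, from the white rook on d7.
King squares — c3: available; d3: attacked by Rd7; e3: available; c4: available; e4: available; c5: available; d5: attacked by Pe4; e5: available.
Legal moves for Black: Ke5, Kc5, Kxe4, Kc4, Ke3, Kc3.
Black is in check but has 6 legal moves → neither.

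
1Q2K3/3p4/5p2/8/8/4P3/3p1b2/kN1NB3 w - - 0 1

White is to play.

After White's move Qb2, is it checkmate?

After Qb2: black king on a1; in check: yes, from the white queen on b2.
King squares — b1: attacked by Qb2; a2: attacked by Qb2; b2: attacked by Nd1.
Black has no legal moves → checkmate.

yes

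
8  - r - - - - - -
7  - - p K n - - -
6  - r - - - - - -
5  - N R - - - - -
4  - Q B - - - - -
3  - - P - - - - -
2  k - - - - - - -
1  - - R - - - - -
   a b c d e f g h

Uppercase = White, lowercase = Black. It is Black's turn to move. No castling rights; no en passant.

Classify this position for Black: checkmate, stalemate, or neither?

Black to move; black king on a2.
In check: yes, from the white bishop on c4.
King squares — a1: attacked by Rc1; b1: attacked by Rc1; b2: attacked by Qb4; a3: attacked by Qb4; b3: attacked by Qb4.
Legal moves for Black: none.
In check with no legal moves → checkmate.

checkmate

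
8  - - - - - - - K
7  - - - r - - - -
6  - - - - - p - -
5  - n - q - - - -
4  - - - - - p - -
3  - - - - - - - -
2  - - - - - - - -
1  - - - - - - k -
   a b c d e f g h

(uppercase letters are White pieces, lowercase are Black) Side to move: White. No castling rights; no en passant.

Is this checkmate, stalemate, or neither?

stalemate

White to move; white king on h8.
In check: no.
King squares — g7: attacked by Rd7; h7: attacked by Rd7; g8: attacked by Qd5.
Legal moves for White: none.
Not in check and no legal moves → stalemate.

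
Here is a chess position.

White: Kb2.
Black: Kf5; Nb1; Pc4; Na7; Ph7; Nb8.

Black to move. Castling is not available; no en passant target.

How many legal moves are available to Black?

20

Black to move; king on f5.
In check: no.
Legal moves: Nd7, Nbc6, Na6, Nc8, Nac6, Nb5, Kg6, Kf6, Ke6, Kg5, Ke5, Kg4, Kf4, Ke4, Nc3, Na3, Nd2, h6, c3+, h5.
Count: 20.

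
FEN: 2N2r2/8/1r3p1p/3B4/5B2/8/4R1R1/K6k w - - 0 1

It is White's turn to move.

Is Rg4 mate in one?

yes

After Rg4: black king on h1; in check: yes, from the white bishop on d5.
King squares — g1: attacked by Rg4; g2: attacked by Re2; h2: attacked by Re2.
Black has no legal moves → checkmate.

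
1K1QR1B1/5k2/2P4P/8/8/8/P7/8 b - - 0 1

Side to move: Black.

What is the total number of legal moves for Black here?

1

Black to move; king on f7.
In check: yes, from the white bishop on g8.
Legal moves: Kg6.
Count: 1.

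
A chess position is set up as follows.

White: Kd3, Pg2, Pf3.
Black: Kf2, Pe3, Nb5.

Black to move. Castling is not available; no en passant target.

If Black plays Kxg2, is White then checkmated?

After Kxg2: white king on d3; in check: no.
White is not in check, so this cannot be checkmate.

no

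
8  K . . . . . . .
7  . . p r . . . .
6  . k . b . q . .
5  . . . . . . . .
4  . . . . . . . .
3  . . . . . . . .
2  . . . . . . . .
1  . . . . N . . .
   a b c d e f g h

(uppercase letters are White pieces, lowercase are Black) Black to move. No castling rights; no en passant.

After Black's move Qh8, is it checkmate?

yes

After Qh8: white king on a8; in check: yes, from the black queen on h8.
King squares — a7: attacked by Kb6; b7: attacked by Kb6; b8: attacked by Qh8.
White has no legal moves → checkmate.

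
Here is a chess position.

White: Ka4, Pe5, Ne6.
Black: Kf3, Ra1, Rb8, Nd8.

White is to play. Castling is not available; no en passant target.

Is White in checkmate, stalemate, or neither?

White to move; white king on a4.
In check: yes, from the black rook on a1.
King squares — a3: attacked by Ra1; b3: attacked by Rb8; b4: attacked by Rb8; a5: attacked by Ra1; b5: attacked by Rb8.
Legal moves for White: none.
In check with no legal moves → checkmate.

checkmate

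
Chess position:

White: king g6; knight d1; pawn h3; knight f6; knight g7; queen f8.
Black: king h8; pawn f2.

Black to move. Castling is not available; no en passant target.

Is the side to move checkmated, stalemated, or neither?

Black to move; black king on h8.
In check: yes, from the white queen on f8.
King squares — g7: attacked by Kg6; h7: attacked by Nf6; g8: attacked by Nf6.
Legal moves for Black: none.
In check with no legal moves → checkmate.

checkmate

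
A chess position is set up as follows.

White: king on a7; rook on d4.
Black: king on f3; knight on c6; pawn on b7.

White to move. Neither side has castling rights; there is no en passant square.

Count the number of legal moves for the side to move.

White to move; king on a7.
In check: yes, from the black knight on c6.
Legal moves: Ka8, Kxb7, Kb6.
Count: 3.

3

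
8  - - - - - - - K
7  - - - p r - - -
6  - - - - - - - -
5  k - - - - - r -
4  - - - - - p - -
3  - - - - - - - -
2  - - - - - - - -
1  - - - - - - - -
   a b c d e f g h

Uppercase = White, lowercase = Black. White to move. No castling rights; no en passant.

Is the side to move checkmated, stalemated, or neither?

stalemate

White to move; white king on h8.
In check: no.
King squares — g7: attacked by Rg5; h7: attacked by Re7; g8: attacked by Rg5.
Legal moves for White: none.
Not in check and no legal moves → stalemate.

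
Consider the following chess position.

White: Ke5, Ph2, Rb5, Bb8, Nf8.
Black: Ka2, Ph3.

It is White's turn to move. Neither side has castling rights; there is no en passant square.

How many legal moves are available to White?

White to move; king on e5.
In check: no.
Legal moves: Nh7, Nd7, Ng6, Ne6, Bc7, Ba7, Bd6, Kf6, Ke6, Kd6, Kf5, Kd5, Kf4, Ke4, Kd4, Rb7, Rb6, Rd5, Rc5, Ra5+, Rb4, Rb3, Rb2+, Rb1.
Count: 24.

24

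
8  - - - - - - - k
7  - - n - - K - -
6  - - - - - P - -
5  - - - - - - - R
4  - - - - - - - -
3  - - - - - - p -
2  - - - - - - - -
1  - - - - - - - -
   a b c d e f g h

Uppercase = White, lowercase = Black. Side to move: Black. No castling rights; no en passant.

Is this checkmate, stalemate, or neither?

Black to move; black king on h8.
In check: yes, from the white rook on h5.
King squares — g7: attacked by Pf6; h7: attacked by Rh5; g8: attacked by Kf7.
Legal moves for Black: none.
In check with no legal moves → checkmate.

checkmate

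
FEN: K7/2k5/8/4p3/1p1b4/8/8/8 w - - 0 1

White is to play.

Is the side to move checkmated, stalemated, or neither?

White to move; white king on a8.
In check: no.
King squares — a7: attacked by Bd4; b7: attacked by Kc7; b8: attacked by Kc7.
Legal moves for White: none.
Not in check and no legal moves → stalemate.

stalemate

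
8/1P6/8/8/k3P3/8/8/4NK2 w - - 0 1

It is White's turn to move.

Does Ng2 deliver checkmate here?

After Ng2: black king on a4; in check: no.
Black is not in check, so this cannot be checkmate.

no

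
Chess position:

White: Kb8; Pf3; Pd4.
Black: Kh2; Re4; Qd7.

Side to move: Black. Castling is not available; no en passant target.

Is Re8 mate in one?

After Re8: white king on b8; in check: yes, from the black rook on e8.
King squares — a7: attacked by Qd7; b7: attacked by Qd7; c7: attacked by Qd7; a8: attacked by Re8; c8: attacked by Qd7.
White has no legal moves → checkmate.

yes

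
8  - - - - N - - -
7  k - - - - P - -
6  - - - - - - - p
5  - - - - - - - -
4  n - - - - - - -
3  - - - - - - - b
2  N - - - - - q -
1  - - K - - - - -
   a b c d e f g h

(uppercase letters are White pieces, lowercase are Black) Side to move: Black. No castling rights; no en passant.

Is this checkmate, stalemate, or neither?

neither

Black to move; black king on a7.
In check: no.
Legal moves for Black include: Kb8, Ka8, Kb7, Kb6, Ka6, Nb6, Nc5, Nc3, Nb2, Bc8, Bd7, Be6, Bf5, Bg4, Qg8, Qa8, Qg7, Qb7, ... (list truncated; more exist).
Black has legal moves and is not in check → neither.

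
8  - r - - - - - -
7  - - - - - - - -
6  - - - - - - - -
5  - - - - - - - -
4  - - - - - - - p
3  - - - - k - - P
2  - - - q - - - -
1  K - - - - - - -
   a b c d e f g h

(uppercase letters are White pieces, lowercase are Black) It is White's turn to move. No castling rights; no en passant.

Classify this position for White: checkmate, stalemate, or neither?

White to move; white king on a1.
In check: no.
King squares — b1: attacked by Rb8; a2: attacked by Qd2; b2: attacked by Qd2.
Legal moves for White: none.
Not in check and no legal moves → stalemate.

stalemate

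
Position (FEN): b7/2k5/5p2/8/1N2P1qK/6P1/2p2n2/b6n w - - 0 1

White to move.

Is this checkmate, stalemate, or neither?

White to move; white king on h4.
In check: yes, from the black queen on g4.
King squares — g3: own pawn; h3: attacked by Nf2; g4: attacked by Nf2; g5: attacked by Qg4; h5: attacked by Qg4.
Legal moves for White: none.
In check with no legal moves → checkmate.

checkmate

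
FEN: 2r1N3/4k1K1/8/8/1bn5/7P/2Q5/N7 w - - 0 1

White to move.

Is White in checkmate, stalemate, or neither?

neither

White to move; white king on g7.
In check: no.
Legal moves for White include: Nc7, Nf6, Nd6, Kh8, Kg8, Kh7, Kh6, Kg6, Qh7, Qg6, Qf5, Qe4+, Qxc4, Qa4, Qd3, Qc3, Qb3, Qh2, ... (list truncated; more exist).
White has legal moves and is not in check → neither.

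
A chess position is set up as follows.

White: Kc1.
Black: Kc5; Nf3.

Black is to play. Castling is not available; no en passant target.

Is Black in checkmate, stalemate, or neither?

Black to move; black king on c5.
In check: no.
Legal moves for Black: Kd6, Kc6, Kb6, Kd5, Kb5, Kd4, Kc4, Kb4, Ng5, Ne5, Nh4, Nd4, Nh2, Nd2, Ng1, Ne1.
Black has 16 legal moves and is not in check → neither.

neither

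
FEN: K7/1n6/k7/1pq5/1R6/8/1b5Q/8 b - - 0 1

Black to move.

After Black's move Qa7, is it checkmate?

After Qa7: white king on a8; in check: yes, from the black queen on a7.
King squares — a7: attacked by Ka6; b7: attacked by Ka6; b8: attacked by Qa7.
White has no legal moves → checkmate.

yes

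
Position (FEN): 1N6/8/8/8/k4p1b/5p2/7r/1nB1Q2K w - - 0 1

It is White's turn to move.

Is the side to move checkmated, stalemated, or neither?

neither

White to move; white king on h1.
In check: yes, from the black rook on h2.
Legal moves for White: Kxh2, Kg1.
White is in check but has 2 legal moves → neither.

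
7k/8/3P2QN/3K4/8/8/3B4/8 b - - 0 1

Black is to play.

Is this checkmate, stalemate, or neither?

stalemate

Black to move; black king on h8.
In check: no.
King squares — g7: attacked by Qg6; h7: attacked by Qg6; g8: attacked by Qg6.
Legal moves for Black: none.
Not in check and no legal moves → stalemate.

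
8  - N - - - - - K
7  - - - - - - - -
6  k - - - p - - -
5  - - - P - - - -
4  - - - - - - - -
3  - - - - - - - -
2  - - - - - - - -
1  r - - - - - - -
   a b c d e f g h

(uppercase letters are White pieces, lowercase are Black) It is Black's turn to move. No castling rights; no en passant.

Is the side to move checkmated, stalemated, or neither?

Black to move; black king on a6.
In check: yes, from the white knight on b8.
Legal moves for Black: Kb7, Ka7, Kb6, Kb5, Ka5.
Black is in check but has 5 legal moves → neither.

neither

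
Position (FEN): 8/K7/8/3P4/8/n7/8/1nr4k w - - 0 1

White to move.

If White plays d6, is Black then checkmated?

no

After d6: black king on h1; in check: no.
Black is not in check, so this cannot be checkmate.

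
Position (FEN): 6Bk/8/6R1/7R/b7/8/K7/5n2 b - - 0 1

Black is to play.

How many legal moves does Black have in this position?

Black to move; king on h8.
In check: yes, from the white rook on h5.
Legal moves: none.
Count: 0.

0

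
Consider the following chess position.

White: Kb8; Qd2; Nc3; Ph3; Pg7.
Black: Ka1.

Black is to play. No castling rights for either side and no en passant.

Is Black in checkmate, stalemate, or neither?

Black to move; black king on a1.
In check: no.
King squares — b1: attacked by Nc3; a2: attacked by Qd2; b2: attacked by Qd2.
Legal moves for Black: none.
Not in check and no legal moves → stalemate.

stalemate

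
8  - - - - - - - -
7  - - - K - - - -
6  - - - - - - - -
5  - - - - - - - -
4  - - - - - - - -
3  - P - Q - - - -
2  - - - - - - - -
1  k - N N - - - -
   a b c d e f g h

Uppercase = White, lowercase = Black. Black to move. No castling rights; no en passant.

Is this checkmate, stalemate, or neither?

Black to move; black king on a1.
In check: no.
King squares — b1: attacked by Qd3; a2: attacked by Nc1; b2: attacked by Nd1.
Legal moves for Black: none.
Not in check and no legal moves → stalemate.

stalemate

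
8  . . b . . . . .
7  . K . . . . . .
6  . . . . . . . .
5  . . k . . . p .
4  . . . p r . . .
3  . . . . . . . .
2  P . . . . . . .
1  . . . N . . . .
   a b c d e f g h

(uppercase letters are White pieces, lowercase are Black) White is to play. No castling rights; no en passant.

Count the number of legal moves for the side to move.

White to move; king on b7.
In check: yes, from the black bishop on c8.
Legal moves: Kxc8, Kb8, Ka8, Kc7, Ka7.
Count: 5.

5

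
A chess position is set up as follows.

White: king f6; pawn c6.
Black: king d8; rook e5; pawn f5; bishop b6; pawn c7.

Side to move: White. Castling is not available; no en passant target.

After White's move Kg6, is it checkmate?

After Kg6: black king on d8; in check: no.
Black is not in check, so this cannot be checkmate.

no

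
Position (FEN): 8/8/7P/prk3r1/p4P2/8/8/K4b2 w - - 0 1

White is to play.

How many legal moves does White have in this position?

4

White to move; king on a1.
In check: no.
Legal moves: Ka2, fxg5, h7, f5.
Count: 4.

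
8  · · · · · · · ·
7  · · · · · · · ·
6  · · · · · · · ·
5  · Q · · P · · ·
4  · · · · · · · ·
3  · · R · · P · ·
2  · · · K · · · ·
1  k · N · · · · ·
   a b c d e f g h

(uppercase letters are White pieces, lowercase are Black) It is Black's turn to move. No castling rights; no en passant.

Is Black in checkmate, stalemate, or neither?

Black to move; black king on a1.
In check: no.
King squares — b1: attacked by Qb5; a2: attacked by Nc1; b2: attacked by Qb5.
Legal moves for Black: none.
Not in check and no legal moves → stalemate.

stalemate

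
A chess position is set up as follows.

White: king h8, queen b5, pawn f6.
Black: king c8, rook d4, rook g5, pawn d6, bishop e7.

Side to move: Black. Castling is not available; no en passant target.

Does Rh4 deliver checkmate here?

After Rh4: white king on h8; in check: yes, from the black rook on h4.
King squares — g7: attacked by Rg5; h7: attacked by Rh4; g8: attacked by Rg5.
White has no legal moves → checkmate.

yes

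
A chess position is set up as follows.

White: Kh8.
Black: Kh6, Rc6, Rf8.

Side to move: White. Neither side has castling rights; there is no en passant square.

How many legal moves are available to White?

White to move; king on h8.
In check: yes, from the black rook on f8.
Legal moves: none.
Count: 0.

0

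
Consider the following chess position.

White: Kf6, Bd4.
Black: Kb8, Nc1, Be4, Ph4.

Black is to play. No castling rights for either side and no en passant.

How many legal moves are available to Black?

22

Black to move; king on b8.
In check: no.
Legal moves: Kc8, Ka8, Kc7, Kb7, Ba8, Bh7, Bb7, Bg6, Bc6, Bf5, Bd5, Bf3, Bd3, Bg2, Bc2, Bh1, Bb1, Nd3, Nb3, Ne2, Na2, h3.
Count: 22.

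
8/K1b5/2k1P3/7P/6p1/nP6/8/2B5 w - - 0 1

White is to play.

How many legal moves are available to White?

White to move; king on a7.
In check: no.
Legal moves: Ka8, Ka6, Bh6, Bg5, Bf4, Be3, Bxa3, Bd2, Bb2, e7, h6, b4.
Count: 12.

12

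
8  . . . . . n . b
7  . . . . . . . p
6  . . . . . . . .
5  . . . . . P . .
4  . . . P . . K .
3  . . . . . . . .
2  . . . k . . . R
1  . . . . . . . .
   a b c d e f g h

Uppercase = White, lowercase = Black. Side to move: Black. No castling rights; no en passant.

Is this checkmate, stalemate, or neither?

Black to move; black king on d2.
In check: yes, from the white rook on h2.
King squares — c1: available; d1: available; e1: available; c2: attacked by Rh2; e2: attacked by Rh2; c3: available; d3: available; e3: available.
Legal moves for Black: Ke3, Kd3, Kc3, Ke1, Kd1, Kc1.
Black is in check but has 6 legal moves → neither.

neither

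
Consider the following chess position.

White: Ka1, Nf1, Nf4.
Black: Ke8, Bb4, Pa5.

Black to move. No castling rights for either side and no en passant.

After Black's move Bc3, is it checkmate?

After Bc3: white king on a1; in check: yes, from the black bishop on c3.
White has 2 legal replies: Ka2, Kb1.
In check but a legal move exists → not checkmate.

no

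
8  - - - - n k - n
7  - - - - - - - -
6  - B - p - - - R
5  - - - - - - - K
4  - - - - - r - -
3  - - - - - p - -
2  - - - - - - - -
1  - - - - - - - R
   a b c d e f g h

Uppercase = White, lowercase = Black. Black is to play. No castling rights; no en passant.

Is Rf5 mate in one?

no

After Rf5: white king on h5; in check: yes, from the black rook on f5.
White has 2 legal replies: Kh4, Kg4.
In check but a legal move exists → not checkmate.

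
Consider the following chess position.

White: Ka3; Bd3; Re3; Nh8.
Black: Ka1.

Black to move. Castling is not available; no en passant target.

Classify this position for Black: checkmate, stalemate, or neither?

stalemate

Black to move; black king on a1.
In check: no.
King squares — b1: attacked by Bd3; a2: attacked by Ka3; b2: attacked by Ka3.
Legal moves for Black: none.
Not in check and no legal moves → stalemate.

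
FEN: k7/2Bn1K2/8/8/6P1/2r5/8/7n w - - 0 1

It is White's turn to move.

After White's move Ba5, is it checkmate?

no

After Ba5: black king on a8; in check: no.
Black is not in check, so this cannot be checkmate.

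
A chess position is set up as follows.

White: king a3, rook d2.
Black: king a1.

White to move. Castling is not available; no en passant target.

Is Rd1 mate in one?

yes

After Rd1: black king on a1; in check: yes, from the white rook on d1.
King squares — b1: attacked by Rd1; a2: attacked by Ka3; b2: attacked by Ka3.
Black has no legal moves → checkmate.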